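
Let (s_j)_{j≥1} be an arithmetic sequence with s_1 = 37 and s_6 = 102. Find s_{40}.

Common difference d = (102 - 37) / (6 - 1) = 13.
s_j = 37 + (j - 1)·13.
s_{40} = 37 + 39·13 = 544.

544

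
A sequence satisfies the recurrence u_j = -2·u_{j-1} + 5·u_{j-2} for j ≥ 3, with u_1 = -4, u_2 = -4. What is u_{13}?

-1041988

Iterate the recurrence:
u_3 = -12;  u_4 = 4;  u_5 = -68;  …;  u_{10} = 25276;  u_{11} = -87692;  u_{12} = 301764;  u_{13} = -1041988.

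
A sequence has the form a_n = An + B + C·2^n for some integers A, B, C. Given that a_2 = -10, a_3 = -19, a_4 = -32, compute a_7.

-159

Write the equations: 2A + B + 4C = -10; 3A + B + 8C = -19; 4A + B + 16C = -32.
Subtracting the first from the second: A + 4C = -9.
Subtracting the second from the third: A + 8C = -13.
Solving: C = -1, A = -5, then B = 4.
Hence a_7 = -5·7 + 4 + (-1)·128 = -159.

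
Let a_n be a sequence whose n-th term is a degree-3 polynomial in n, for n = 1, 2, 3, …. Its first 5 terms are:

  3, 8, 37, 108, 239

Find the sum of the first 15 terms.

1st diffs: 5, 29, 71, 131.
2nd diffs: 24, 42, 60.
3rd diffs: 18, 18 (constant).
Newton forward-difference form: a_n = 3 + 5·C(n-1,1) + 24·C(n-1,2) + 18·C(n-1,3).
Continuing: …, 448, 753, 1172, 1723, …, a_{15} = 8809.
Summing n = 1..15 (15 terms) gives 36060.

36060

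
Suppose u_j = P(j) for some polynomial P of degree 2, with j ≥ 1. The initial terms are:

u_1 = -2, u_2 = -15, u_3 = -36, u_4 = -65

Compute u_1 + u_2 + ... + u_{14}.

-4123

1st diffs: -13, -21, -29.
2nd diffs: -8, -8 (constant).
So u_j = -4j^2 - j + 3.
Continuing: …, -102, -147, -200, -261, …, u_{14} = -795.
Summing j = 1..14 (14 terms) gives -4123.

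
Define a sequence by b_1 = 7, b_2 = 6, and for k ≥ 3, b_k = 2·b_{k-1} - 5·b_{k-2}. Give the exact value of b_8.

64

Applying the relation repeatedly:
b_3 = -23  b_4 = -76  b_5 = -37  b_6 = 306  b_7 = 797  b_8 = 64.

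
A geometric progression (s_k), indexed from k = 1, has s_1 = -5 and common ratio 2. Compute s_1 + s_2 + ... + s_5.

-155

s_k = (-5)·2^(k-1).
S = (-5)·(2^5 - 1)/(2 - 1) = (-5)·(32 - 1)/(1) = -155.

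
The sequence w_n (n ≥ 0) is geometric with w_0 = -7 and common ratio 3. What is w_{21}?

-73222472421

w_n = (-7)·3^(n-0).
w_{21} = (-7)·3^21 = -73222472421.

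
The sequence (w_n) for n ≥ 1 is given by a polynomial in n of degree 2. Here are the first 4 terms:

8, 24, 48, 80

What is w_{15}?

960

1st diffs: 16, 24, 32.
2nd diffs: 8, 8 (constant).
So w_n = 4n^2 + 4n.
Evaluating at n = 15 gives w_{15} = 960.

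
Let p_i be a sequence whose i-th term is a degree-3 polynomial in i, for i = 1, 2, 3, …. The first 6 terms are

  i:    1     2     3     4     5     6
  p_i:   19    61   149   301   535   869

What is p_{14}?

9301

1st diffs: 42, 88, 152, 234, 334.
2nd diffs: 46, 64, 82, 100.
3rd diffs: 18, 18, 18 (constant).
Newton forward-difference form: p_i = 19 + 42·C(i-1,1) + 46·C(i-1,2) + 18·C(i-1,3).
At i = 14: i-1 = 13, so p_{14} = 19 + 546 + 3588 + 5148 = 9301.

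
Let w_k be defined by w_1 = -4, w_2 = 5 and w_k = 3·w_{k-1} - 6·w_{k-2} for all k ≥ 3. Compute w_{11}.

Applying the relation repeatedly:
w_3 = 39; w_4 = 87; w_5 = 27; w_6 = -441; w_7 = -1485; w_8 = -1809; w_9 = 3483; w_{10} = 21303; w_{11} = 43011.

43011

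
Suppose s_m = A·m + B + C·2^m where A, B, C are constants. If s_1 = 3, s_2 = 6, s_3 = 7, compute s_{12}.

At m = 1, 2, 3: A + B + 2C = 3; 2A + B + 4C = 6; 3A + B + 8C = 7.
Subtracting the first from the second: A + 2C = 3.
Subtracting the second from the third: A + 4C = 1.
Solving: C = -1, A = 5, then B = 0.
Hence s_{12} = 5·12 + 0 + (-1)·4096 = -4036.

-4036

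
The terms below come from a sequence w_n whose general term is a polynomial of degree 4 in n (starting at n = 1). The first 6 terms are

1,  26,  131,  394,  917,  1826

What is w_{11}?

18251

1st diffs: 25, 105, 263, 523, 909.
2nd diffs: 80, 158, 260, 386.
3rd diffs: 78, 102, 126.
4th diffs: 24, 24 (constant).
So w_n = n^4 + 3n^3 - 3n^2 - 2n + 2.
Evaluating at n = 11 gives w_{11} = 18251.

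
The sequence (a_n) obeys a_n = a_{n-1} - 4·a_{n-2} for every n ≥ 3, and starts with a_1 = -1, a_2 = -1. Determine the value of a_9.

Step forward from the initial values:
a_3 = 3  a_4 = 7  a_5 = -5  a_6 = -33  a_7 = -13  a_8 = 119  a_9 = 171.

171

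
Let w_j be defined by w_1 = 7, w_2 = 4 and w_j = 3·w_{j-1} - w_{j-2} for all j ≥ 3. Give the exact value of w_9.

1309

Step forward from the initial values:
w_3 = 5;  w_4 = 11;  w_5 = 28;  w_6 = 73;  w_7 = 191;  w_8 = 500;  w_9 = 1309.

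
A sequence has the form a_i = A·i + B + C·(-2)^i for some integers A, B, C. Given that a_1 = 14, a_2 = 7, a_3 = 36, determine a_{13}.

16454

Plug in i = 1, 2, 3: A + B - 2C = 14; 2A + B + 4C = 7; 3A + B - 8C = 36.
Subtracting the first from the second: A + 6C = -7.
Subtracting the second from the third: A - 12C = 29.
Solving: C = -2, A = 5, then B = 5.
Therefore a_{13} = 65 + 5 + (-2)·(-8192) = 16454.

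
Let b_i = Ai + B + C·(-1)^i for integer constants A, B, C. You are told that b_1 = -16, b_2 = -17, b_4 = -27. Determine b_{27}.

The three given values yield: A + B - C = -16; 2A + B + C = -17; 4A + B + C = -27.
Subtracting the first from the second: A + 2C = -1.
Subtracting the second from the third: 2A = -10.
Solving: C = 2, A = -5, then B = -9.
So b_i = -5·i + (-9) + 2·(-1)^i; at i=27 this is -146.

-146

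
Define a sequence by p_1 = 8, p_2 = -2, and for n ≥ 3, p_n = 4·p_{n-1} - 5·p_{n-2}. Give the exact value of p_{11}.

p_3 = -48; p_4 = -182; p_5 = -488; p_6 = -1042; p_7 = -1728; p_8 = -1702; p_9 = 1832; p_{10} = 15838; p_{11} = 54192.

54192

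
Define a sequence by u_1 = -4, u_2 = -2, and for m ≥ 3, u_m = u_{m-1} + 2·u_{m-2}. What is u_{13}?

Compute successive terms:
u_3 = -10, u_4 = -14, u_5 = -34, …, u_{10} = -1022, u_{11} = -2050, u_{12} = -4094, u_{13} = -8194.
(Characteristic roots are 2 and -1.)

-8194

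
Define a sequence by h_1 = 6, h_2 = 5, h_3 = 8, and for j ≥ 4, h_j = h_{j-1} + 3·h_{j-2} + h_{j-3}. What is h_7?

356

Compute successive terms:
h_4 = 29;  h_5 = 58;  h_6 = 153;  h_7 = 356.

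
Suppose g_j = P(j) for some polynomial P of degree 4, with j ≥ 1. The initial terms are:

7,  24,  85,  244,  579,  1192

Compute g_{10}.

9304

1st diffs: 17, 61, 159, 335, 613.
2nd diffs: 44, 98, 176, 278.
3rd diffs: 54, 78, 102.
4th diffs: 24, 24 (constant).
So g_j = j^4 - j^3 + 3j^2 + 4.
Evaluating at j = 10 gives g_{10} = 9304.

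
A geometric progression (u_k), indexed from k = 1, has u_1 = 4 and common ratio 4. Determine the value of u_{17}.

17179869184

u_k = 4·4^(k-1).
u_{17} = 4·4^16 = 17179869184.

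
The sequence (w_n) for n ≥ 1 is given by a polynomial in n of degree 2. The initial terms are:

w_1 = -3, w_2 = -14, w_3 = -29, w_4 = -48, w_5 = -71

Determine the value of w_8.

-164

1st diffs: -11, -15, -19, -23.
2nd diffs: -4, -4, -4 (constant).
Newton forward-difference form: w_n = -3 + (-11)·C(n-1,1) + (-4)·C(n-1,2).
At n = 8: n-1 = 7, so w_8 = -3 - 77 - 84 = -164.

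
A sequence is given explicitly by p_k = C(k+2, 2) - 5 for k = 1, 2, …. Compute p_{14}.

C(16, 2) = 120, so p_{14} = 115.

115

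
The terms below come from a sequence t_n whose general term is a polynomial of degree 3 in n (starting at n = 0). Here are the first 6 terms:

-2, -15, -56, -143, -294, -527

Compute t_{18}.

1st diffs: -13, -41, -87, -151, -233.
2nd diffs: -28, -46, -64, -82.
3rd diffs: -18, -18, -18 (constant).
So t_n = -3n^3 - 5n^2 - 5n - 2.
Evaluating at n = 18 gives t_{18} = -19208.

-19208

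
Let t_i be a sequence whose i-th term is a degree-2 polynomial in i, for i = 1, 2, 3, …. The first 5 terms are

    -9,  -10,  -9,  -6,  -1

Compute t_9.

1st diffs: -1, 1, 3, 5.
2nd diffs: 2, 2, 2 (constant).
Newton forward-difference form: t_i = -9 + (-1)·C(i-1,1) + 2·C(i-1,2).
At i = 9: i-1 = 8, so t_9 = -9 - 8 + 56 = 39.

39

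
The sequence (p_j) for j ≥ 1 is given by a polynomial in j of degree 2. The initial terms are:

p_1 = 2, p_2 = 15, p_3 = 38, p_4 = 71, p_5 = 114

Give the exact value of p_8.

1st diffs: 13, 23, 33, 43.
2nd diffs: 10, 10, 10 (constant).
Newton forward-difference form: p_j = 2 + 13·C(j-1,1) + 10·C(j-1,2).
At j = 8: j-1 = 7, so p_8 = 2 + 91 + 210 = 303.

303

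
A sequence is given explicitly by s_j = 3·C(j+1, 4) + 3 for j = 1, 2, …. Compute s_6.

C(7, 4) = 35, so s_6 = 108.

108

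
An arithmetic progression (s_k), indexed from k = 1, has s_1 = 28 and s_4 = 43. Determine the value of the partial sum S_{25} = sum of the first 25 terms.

Common difference d = (43 - 28) / (4 - 1) = 5.
s_k = 28 + (k - 1)·5.
s_{25} = 148; S = 25·(28 + 148)/2 = 2200.

2200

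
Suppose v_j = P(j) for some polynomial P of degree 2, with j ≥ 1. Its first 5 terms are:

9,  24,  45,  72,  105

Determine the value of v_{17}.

1st diffs: 15, 21, 27, 33.
2nd diffs: 6, 6, 6 (constant).
So v_j = 3j^2 + 6j.
Evaluating at j = 17 gives v_{17} = 969.

969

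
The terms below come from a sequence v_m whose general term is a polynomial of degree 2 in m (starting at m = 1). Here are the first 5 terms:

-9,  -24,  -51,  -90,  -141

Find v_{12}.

-834

1st diffs: -15, -27, -39, -51.
2nd diffs: -12, -12, -12 (constant).
Newton forward-difference form: v_m = -9 + (-15)·C(m-1,1) + (-12)·C(m-1,2).
At m = 12: m-1 = 11, so v_{12} = -9 - 165 - 660 = -834.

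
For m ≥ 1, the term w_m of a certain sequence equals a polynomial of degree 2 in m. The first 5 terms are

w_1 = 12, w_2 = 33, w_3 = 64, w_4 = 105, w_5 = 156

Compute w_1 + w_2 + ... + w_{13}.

4654

1st diffs: 21, 31, 41, 51.
2nd diffs: 10, 10, 10 (constant).
So w_m = 5m^2 + 6m + 1.
Continuing: …, 217, 288, 369, 460, …, w_{13} = 924.
Summing m = 1..13 (13 terms) gives 4654.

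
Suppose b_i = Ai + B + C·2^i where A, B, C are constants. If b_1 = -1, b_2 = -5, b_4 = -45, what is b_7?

Write the equations: A + B + 2C = -1; 2A + B + 4C = -5; 4A + B + 16C = -45.
Subtracting the first from the second: A + 2C = -4.
Subtracting the second from the third: 2A + 12C = -40.
Solving: C = -4, A = 4, then B = 3.
So b_i = 4·i + 3 + (-4)·2^i; at i=7 this is -481.

-481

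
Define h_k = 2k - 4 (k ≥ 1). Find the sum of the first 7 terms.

Over k = 1..7: Σk = 28.
Total = (2)·28 + (-4)·7 = 28.

28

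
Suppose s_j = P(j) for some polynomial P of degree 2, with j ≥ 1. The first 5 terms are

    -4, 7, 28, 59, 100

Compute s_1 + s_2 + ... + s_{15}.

1st diffs: 11, 21, 31, 41.
2nd diffs: 10, 10, 10 (constant).
So s_j = 5j^2 - 4j - 5.
Continuing: …, 151, 212, 283, 364, …, s_{15} = 1060.
Summing j = 1..15 (15 terms) gives 5645.

5645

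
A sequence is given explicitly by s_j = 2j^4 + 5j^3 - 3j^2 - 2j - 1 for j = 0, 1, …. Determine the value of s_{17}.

s_{17} = 2·17^4 + 5·17^3 - 3·17^2 - 2·17 - 1 = 190705.

190705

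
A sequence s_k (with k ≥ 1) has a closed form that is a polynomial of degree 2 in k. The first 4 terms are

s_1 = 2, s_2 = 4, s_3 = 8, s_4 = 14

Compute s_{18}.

308

1st diffs: 2, 4, 6.
2nd diffs: 2, 2 (constant).
So s_k = k^2 - k + 2.
Evaluating at k = 18 gives s_{18} = 308.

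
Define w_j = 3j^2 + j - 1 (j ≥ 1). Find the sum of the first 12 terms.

Over j = 1..12: Σj = 78, Σj² = 650.
Total = (3)·650 + (1)·78 + (-1)·12 = 2016.

2016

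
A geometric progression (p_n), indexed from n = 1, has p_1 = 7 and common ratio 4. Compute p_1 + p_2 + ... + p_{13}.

p_n = 7·4^(n-1).
S = 7·(4^13 - 1)/(4 - 1) = 7·(67108864 - 1)/(3) = 156587347.

156587347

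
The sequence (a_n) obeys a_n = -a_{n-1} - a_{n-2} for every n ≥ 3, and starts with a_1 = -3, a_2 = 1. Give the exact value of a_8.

Applying the relation repeatedly:
a_3 = 2, a_4 = -3, a_5 = 1, a_6 = 2, a_7 = -3, a_8 = 1.

1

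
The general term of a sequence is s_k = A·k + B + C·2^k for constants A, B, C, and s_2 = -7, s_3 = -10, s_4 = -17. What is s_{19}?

-524274

Write the equations: 2A + B + 4C = -7; 3A + B + 8C = -10; 4A + B + 16C = -17.
Subtracting the first from the second: A + 4C = -3.
Subtracting the second from the third: A + 8C = -7.
Solving: C = -1, A = 1, then B = -5.
Therefore s_{19} = 19 + (-5) + (-1)·524288 = -524274.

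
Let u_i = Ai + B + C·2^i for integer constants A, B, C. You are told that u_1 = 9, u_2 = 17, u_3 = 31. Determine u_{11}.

6167

At i = 1, 2, 3: A + B + 2C = 9; 2A + B + 4C = 17; 3A + B + 8C = 31.
Subtracting the first from the second: A + 2C = 8.
Subtracting the second from the third: A + 4C = 14.
Solving: C = 3, A = 2, then B = 1.
So u_i = 2·i + 1 + 3·2^i; at i=11 this is 6167.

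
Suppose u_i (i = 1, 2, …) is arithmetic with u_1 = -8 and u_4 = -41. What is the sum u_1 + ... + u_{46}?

Common difference d = (-41 - (-8)) / (4 - 1) = -11.
u_i = -8 + (i - 1)·(-11).
u_{46} = -503; S = 46·(-8 + (-503))/2 = -11753.

-11753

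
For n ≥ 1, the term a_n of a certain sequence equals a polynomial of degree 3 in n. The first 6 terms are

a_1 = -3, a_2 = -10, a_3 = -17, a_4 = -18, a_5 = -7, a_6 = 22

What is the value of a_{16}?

2622

1st diffs: -7, -7, -1, 11, 29.
2nd diffs: 0, 6, 12, 18.
3rd diffs: 6, 6, 6 (constant).
So a_n = n^3 - 6n^2 + 4n - 2.
Evaluating at n = 16 gives a_{16} = 2622.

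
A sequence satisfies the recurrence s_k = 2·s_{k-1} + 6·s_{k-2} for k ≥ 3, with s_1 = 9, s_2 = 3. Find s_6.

Applying the relation repeatedly:
s_3 = 60; s_4 = 138; s_5 = 636; s_6 = 2100.

2100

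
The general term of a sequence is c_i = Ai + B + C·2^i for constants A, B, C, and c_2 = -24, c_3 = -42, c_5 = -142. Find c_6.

Write the equations: 2A + B + 4C = -24; 3A + B + 8C = -42; 5A + B + 32C = -142.
Subtracting the first from the second: A + 4C = -18.
Subtracting the second from the third: 2A + 24C = -100.
Solving: C = -4, A = -2, then B = -4.
So c_i = -2·i + (-4) + (-4)·2^i; at i=6 this is -272.

-272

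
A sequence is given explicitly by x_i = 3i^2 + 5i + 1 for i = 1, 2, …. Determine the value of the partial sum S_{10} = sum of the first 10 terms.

1440

Over i = 1..10: Σi = 55, Σi² = 385.
Total = (3)·385 + (5)·55 + (1)·10 = 1440.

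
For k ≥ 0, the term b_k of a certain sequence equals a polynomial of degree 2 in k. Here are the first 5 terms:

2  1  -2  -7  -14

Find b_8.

1st diffs: -1, -3, -5, -7.
2nd diffs: -2, -2, -2 (constant).
Newton forward-difference form: b_k = 2 + (-1)·C(k,1) + (-2)·C(k,2).
At k = 8: k = 8, so b_8 = 2 - 8 - 56 = -62.

-62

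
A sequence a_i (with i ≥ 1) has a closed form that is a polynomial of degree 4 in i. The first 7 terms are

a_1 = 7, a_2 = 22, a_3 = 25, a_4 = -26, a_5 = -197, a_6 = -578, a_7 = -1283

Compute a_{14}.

1st diffs: 15, 3, -51, -171, -381, -705.
2nd diffs: -12, -54, -120, -210, -324.
3rd diffs: -42, -66, -90, -114.
4th diffs: -24, -24, -24 (constant).
Newton forward-difference form: a_i = 7 + 15·C(i-1,1) + (-12)·C(i-1,2) + (-42)·C(i-1,3) + (-24)·C(i-1,4).
At i = 14: i-1 = 13, so a_{14} = 7 + 195 - 936 - 12012 - 17160 = -29906.

-29906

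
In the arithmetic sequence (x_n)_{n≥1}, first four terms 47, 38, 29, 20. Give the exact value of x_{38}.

-286

Common difference d = -9.
x_n = 47 + (n - 1)·(-9).
x_{38} = 47 + 37·(-9) = -286.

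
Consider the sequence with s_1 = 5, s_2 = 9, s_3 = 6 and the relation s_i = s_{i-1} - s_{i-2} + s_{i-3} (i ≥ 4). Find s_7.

6

s_4 = 2  s_5 = 5  s_6 = 9  s_7 = 6.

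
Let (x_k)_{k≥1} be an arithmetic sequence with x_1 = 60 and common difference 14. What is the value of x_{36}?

x_k = 60 + (k - 1)·14.
x_{36} = 60 + 35·14 = 550.

550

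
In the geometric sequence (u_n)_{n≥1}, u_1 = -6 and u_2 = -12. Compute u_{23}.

Common ratio r = 2.
u_n = (-6)·2^(n-1).
u_{23} = (-6)·2^22 = -25165824.

-25165824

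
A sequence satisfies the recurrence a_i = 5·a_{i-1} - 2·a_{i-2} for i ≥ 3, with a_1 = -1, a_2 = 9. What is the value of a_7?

Applying the relation repeatedly:
a_3 = 47  a_4 = 217  a_5 = 991  a_6 = 4521  a_7 = 20623.

20623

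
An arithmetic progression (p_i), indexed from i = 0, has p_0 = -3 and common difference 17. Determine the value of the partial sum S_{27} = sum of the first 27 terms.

p_i = -3 + (i - 0)·17.
p_{26} = 439; S = 27·(-3 + 439)/2 = 5886.

5886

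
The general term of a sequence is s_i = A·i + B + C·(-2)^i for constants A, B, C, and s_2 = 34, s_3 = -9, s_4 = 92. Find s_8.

Write the equations: 2A + B + 4C = 34; 3A + B - 8C = -9; 4A + B + 16C = 92.
Subtracting the first from the second: A - 12C = -43.
Subtracting the second from the third: A + 24C = 101.
Solving: C = 4, A = 5, then B = 8.
Hence s_8 = 5·8 + 8 + 4·256 = 1072.

1072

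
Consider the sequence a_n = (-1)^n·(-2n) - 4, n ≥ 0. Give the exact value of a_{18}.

(-1)^18 = 1; -2n at n=18 is -36; so a_{18} = -40.

-40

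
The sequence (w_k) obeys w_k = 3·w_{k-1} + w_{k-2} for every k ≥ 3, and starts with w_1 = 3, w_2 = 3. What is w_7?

1407

Iterate the recurrence:
w_3 = 12; w_4 = 39; w_5 = 129; w_6 = 426; w_7 = 1407.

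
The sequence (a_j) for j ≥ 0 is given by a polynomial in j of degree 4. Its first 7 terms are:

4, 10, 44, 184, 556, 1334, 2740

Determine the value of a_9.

13666

1st diffs: 6, 34, 140, 372, 778, 1406.
2nd diffs: 28, 106, 232, 406, 628.
3rd diffs: 78, 126, 174, 222.
4th diffs: 48, 48, 48 (constant).
So a_j = 2j^4 + j^3 - 3j^2 + 6j + 4.
Evaluating at j = 9 gives a_9 = 13666.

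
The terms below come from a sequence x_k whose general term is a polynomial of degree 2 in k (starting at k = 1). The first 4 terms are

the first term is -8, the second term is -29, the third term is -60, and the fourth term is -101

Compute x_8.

1st diffs: -21, -31, -41.
2nd diffs: -10, -10 (constant).
Newton forward-difference form: x_k = -8 + (-21)·C(k-1,1) + (-10)·C(k-1,2).
At k = 8: k-1 = 7, so x_8 = -8 - 147 - 210 = -365.

-365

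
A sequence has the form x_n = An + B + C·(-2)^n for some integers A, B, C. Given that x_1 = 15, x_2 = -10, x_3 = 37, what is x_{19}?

2097141

Plug in n = 1, 2, 3: A + B - 2C = 15; 2A + B + 4C = -10; 3A + B - 8C = 37.
Subtracting the first from the second: A + 6C = -25.
Subtracting the second from the third: A - 12C = 47.
Solving: C = -4, A = -1, then B = 8.
Hence x_{19} = -1·19 + 8 + (-4)·(-524288) = 2097141.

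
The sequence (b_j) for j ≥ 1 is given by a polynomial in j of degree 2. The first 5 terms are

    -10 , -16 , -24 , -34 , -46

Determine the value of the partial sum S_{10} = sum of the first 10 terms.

1st diffs: -6, -8, -10, -12.
2nd diffs: -2, -2, -2 (constant).
Newton forward-difference form: b_j = -10 + (-6)·C(j-1,1) + (-2)·C(j-1,2).
Continuing: …, -60, -76, -94, -114, …, b_{10} = -136.
Summing j = 1..10 (10 terms) gives -610.

-610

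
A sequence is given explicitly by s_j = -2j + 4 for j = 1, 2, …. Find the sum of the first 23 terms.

-460

Over j = 1..23: Σj = 276.
Total = (-2)·276 + (4)·23 = -460.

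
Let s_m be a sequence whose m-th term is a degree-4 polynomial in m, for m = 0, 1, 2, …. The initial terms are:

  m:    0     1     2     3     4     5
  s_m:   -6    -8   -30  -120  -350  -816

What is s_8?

1st diffs: -2, -22, -90, -230, -466.
2nd diffs: -20, -68, -140, -236.
3rd diffs: -48, -72, -96.
4th diffs: -24, -24 (constant).
Newton forward-difference form: s_m = -6 + (-2)·C(m,1) + (-20)·C(m,2) + (-48)·C(m,3) + (-24)·C(m,4).
At m = 8: m = 8, so s_8 = -6 - 16 - 560 - 2688 - 1680 = -4950.

-4950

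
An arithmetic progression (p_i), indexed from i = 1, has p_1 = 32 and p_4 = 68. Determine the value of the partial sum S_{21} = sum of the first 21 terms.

3192

Common difference d = (68 - 32) / (4 - 1) = 12.
p_i = 32 + (i - 1)·12.
p_{21} = 272; S = 21·(32 + 272)/2 = 3192.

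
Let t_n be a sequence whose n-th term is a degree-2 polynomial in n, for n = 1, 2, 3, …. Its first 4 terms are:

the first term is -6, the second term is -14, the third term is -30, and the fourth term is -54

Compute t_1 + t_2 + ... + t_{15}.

-4570

1st diffs: -8, -16, -24.
2nd diffs: -8, -8 (constant).
Newton forward-difference form: t_n = -6 + (-8)·C(n-1,1) + (-8)·C(n-1,2).
Continuing: …, -86, -126, -174, -230, …, t_{15} = -846.
Summing n = 1..15 (15 terms) gives -4570.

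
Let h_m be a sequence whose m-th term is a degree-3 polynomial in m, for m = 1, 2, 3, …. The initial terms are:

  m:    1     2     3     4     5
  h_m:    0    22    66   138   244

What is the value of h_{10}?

1494

1st diffs: 22, 44, 72, 106.
2nd diffs: 22, 28, 34.
3rd diffs: 6, 6 (constant).
Newton forward-difference form: h_m = 22·C(m-1,1) + 22·C(m-1,2) + 6·C(m-1,3).
At m = 10: m-1 = 9, so h_{10} = 198 + 792 + 504 = 1494.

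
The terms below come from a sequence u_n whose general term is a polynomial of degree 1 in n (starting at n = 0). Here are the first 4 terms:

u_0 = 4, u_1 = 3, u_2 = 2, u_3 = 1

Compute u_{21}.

1st diffs: -1, -1, -1 (constant).
So u_n = -n + 4.
Evaluating at n = 21 gives u_{21} = -17.

-17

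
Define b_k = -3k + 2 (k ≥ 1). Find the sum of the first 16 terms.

Over k = 1..16: Σk = 136.
Total = (-3)·136 + (2)·16 = -376.

-376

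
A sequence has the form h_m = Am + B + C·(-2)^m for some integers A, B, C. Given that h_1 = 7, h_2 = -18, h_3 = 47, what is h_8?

Write the equations: A + B - 2C = 7; 2A + B + 4C = -18; 3A + B - 8C = 47.
Subtracting the first from the second: A + 6C = -25.
Subtracting the second from the third: A - 12C = 65.
Solving: C = -5, A = 5, then B = -8.
So h_m = 5·m + (-8) + (-5)·(-2)^m; at m=8 this is -1248.

-1248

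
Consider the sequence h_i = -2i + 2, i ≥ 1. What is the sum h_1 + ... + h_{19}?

Over i = 1..19: Σi = 190.
Total = (-2)·190 + (2)·19 = -342.

-342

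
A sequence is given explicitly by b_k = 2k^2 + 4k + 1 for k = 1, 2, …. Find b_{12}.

b_{12} = 2·12^2 + 4·12 + 1 = 337.

337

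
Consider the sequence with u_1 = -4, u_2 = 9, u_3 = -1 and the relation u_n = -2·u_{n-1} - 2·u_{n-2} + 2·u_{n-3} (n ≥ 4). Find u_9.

-820

Iterate the recurrence:
u_4 = -24, u_5 = 68, u_6 = -90, u_7 = -4, u_8 = 324, u_9 = -820.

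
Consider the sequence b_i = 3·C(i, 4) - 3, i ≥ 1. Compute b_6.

C(6, 4) = 15, so b_6 = 42.

42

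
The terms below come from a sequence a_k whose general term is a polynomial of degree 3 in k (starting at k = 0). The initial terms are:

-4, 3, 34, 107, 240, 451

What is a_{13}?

7107

1st diffs: 7, 31, 73, 133, 211.
2nd diffs: 24, 42, 60, 78.
3rd diffs: 18, 18, 18 (constant).
So a_k = 3k^3 + 3k^2 + k - 4.
Evaluating at k = 13 gives a_{13} = 7107.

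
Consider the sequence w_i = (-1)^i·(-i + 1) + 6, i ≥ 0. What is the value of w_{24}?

(-1)^24 = 1; -i + 1 at i=24 is -23; so w_{24} = -17.

-17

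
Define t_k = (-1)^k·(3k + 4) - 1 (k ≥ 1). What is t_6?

21

(-1)^6 = 1; 3k + 4 at k=6 is 22; so t_6 = 21.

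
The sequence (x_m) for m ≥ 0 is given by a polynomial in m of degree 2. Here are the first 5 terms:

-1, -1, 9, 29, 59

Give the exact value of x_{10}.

449

1st diffs: 0, 10, 20, 30.
2nd diffs: 10, 10, 10 (constant).
Newton forward-difference form: x_m = -1 + 10·C(m,2).
At m = 10: m = 10, so x_{10} = -1 + 450 = 449.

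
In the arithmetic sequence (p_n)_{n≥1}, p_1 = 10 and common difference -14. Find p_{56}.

p_n = 10 + (n - 1)·(-14).
p_{56} = 10 + 55·(-14) = -760.

-760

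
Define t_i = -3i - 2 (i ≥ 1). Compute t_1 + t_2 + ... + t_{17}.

-493

Over i = 1..17: Σi = 153.
Total = (-3)·153 + (-2)·17 = -493.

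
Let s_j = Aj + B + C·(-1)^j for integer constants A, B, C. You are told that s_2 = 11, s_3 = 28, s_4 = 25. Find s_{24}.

165

Plug in j = 2, 3, 4: 2A + B + C = 11; 3A + B - C = 28; 4A + B + C = 25.
Subtracting the first from the second: A - 2C = 17.
Subtracting the second from the third: A + 2C = -3.
Solving: C = -5, A = 7, then B = 2.
So s_j = 7·j + 2 + (-5)·(-1)^j; at j=24 this is 165.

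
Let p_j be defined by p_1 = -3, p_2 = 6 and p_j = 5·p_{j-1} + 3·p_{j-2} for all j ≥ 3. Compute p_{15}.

Step forward from the initial values:
p_3 = 21;  p_4 = 123;  p_5 = 678;  …;  p_{12} = 108832983;  p_{13} = 603085053;  p_{14} = 3341924214;  p_{15} = 18518876229.

18518876229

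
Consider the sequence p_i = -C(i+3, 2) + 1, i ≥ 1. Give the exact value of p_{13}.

C(16, 2) = 120, so p_{13} = -119.

-119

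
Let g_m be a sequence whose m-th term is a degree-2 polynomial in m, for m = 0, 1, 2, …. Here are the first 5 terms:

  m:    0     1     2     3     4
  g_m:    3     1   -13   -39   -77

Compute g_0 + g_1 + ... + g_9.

1st diffs: -2, -14, -26, -38.
2nd diffs: -12, -12, -12 (constant).
Newton forward-difference form: g_m = 3 + (-2)·C(m,1) + (-12)·C(m,2).
Continuing: …, -127, -189, -263, -349, …, g_9 = -447.
Summing m = 0..9 (10 terms) gives -1500.

-1500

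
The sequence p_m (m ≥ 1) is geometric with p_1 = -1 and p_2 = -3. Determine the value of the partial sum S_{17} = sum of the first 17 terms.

-64570081

Common ratio r = 3.
p_m = (-1)·3^(m-1).
S = (-1)·(3^17 - 1)/(3 - 1) = (-1)·(129140163 - 1)/(2) = -64570081.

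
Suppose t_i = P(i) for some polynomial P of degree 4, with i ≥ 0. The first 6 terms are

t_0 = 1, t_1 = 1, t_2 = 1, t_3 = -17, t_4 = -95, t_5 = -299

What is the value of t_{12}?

1st diffs: 0, 0, -18, -78, -204.
2nd diffs: 0, -18, -60, -126.
3rd diffs: -18, -42, -66.
4th diffs: -24, -24 (constant).
So t_i = -i^4 + 3i^3 - 2i^2 + 1.
Evaluating at i = 12 gives t_{12} = -15839.

-15839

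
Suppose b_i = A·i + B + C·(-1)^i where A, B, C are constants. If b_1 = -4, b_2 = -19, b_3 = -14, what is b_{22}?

-119

At i = 1, 2, 3: A + B - C = -4; 2A + B + C = -19; 3A + B - C = -14.
Subtracting the first from the second: A + 2C = -15.
Subtracting the second from the third: A - 2C = 5.
Solving: C = -5, A = -5, then B = -4.
So b_i = -5·i + (-4) + (-5)·(-1)^i; at i=22 this is -119.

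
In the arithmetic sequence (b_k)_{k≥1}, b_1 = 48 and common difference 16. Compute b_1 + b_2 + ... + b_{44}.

b_k = 48 + (k - 1)·16.
b_{44} = 736; S = 44·(48 + 736)/2 = 17248.

17248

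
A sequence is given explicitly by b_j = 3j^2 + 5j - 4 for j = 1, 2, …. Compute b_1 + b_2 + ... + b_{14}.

Over j = 1..14: Σj = 105, Σj² = 1015.
Total = (3)·1015 + (5)·105 + (-4)·14 = 3514.

3514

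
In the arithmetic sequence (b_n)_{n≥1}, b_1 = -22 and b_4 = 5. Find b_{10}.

59

Common difference d = (5 - (-22)) / (4 - 1) = 9.
b_n = -22 + (n - 1)·9.
b_{10} = -22 + 9·9 = 59.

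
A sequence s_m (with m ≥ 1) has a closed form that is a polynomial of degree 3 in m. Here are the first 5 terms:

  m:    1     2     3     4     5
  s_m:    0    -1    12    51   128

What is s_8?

707

1st diffs: -1, 13, 39, 77.
2nd diffs: 14, 26, 38.
3rd diffs: 12, 12 (constant).
So s_m = 2m^3 - 5m^2 + 3.
Evaluating at m = 8 gives s_8 = 707.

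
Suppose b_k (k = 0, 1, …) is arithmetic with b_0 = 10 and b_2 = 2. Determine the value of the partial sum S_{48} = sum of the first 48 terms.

Common difference d = (2 - 10) / (2 - 0) = -4.
b_k = 10 + (k - 0)·(-4).
b_{47} = -178; S = 48·(10 + (-178))/2 = -4032.

-4032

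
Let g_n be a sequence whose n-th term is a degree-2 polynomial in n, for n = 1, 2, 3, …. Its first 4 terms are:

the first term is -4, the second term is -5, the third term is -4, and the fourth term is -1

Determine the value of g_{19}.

1st diffs: -1, 1, 3.
2nd diffs: 2, 2 (constant).
Newton forward-difference form: g_n = -4 + (-1)·C(n-1,1) + 2·C(n-1,2).
At n = 19: n-1 = 18, so g_{19} = -4 - 18 + 306 = 284.

284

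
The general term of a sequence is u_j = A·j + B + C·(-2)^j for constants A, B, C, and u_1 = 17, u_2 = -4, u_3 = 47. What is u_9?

The three given values yield: A + B - 2C = 17; 2A + B + 4C = -4; 3A + B - 8C = 47.
Subtracting the first from the second: A + 6C = -21.
Subtracting the second from the third: A - 12C = 51.
Solving: C = -4, A = 3, then B = 6.
Hence u_9 = 3·9 + 6 + (-4)·(-512) = 2081.

2081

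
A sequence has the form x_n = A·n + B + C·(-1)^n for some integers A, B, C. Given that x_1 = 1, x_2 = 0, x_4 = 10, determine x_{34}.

Plug in n = 1, 2, 4: A + B - C = 1; 2A + B + C = 0; 4A + B + C = 10.
Subtracting the first from the second: A + 2C = -1.
Subtracting the second from the third: 2A = 10.
Solving: C = -3, A = 5, then B = -7.
So x_n = 5·n + (-7) + (-3)·(-1)^n; at n=34 this is 160.

160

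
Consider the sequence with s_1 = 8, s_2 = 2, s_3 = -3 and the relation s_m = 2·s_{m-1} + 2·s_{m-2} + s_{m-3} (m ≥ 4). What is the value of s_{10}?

Step forward from the initial values:
s_4 = 6; s_5 = 8; s_6 = 25; s_7 = 72; s_8 = 202; s_9 = 573; s_{10} = 1622.

1622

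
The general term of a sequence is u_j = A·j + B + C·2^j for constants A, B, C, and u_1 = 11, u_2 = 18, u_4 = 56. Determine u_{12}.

At j = 1, 2, 4: A + B + 2C = 11; 2A + B + 4C = 18; 4A + B + 16C = 56.
Subtracting the first from the second: A + 2C = 7.
Subtracting the second from the third: 2A + 12C = 38.
Solving: C = 3, A = 1, then B = 4.
So u_j = 1·j + 4 + 3·2^j; at j=12 this is 12304.

12304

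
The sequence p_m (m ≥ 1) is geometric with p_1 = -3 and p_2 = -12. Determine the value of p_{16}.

Common ratio r = 4.
p_m = (-3)·4^(m-1).
p_{16} = (-3)·4^15 = -3221225472.

-3221225472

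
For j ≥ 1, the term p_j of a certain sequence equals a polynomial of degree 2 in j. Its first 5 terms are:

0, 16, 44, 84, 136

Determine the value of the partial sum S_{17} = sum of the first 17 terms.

1st diffs: 16, 28, 40, 52.
2nd diffs: 12, 12, 12 (constant).
Newton forward-difference form: p_j = 16·C(j-1,1) + 12·C(j-1,2).
Continuing: …, 200, 276, 364, 464, …, p_{17} = 1696.
Summing j = 1..17 (17 terms) gives 10336.

10336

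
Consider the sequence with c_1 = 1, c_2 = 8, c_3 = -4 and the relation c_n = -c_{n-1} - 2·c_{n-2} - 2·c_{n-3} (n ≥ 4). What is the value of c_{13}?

Applying the relation repeatedly:
c_4 = -14;  c_5 = 6;  c_6 = 30;  c_7 = -14;  c_8 = -58;  c_9 = 26;  c_{10} = 118;  c_{11} = -54;  c_{12} = -234;  c_{13} = 106.

106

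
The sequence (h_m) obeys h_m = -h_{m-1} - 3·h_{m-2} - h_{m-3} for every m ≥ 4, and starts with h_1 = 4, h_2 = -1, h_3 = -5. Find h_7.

-21

Compute successive terms:
h_4 = 4, h_5 = 12, h_6 = -19, h_7 = -21.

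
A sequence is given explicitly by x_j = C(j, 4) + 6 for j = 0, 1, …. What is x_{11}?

C(11, 4) = 330, so x_{11} = 336.

336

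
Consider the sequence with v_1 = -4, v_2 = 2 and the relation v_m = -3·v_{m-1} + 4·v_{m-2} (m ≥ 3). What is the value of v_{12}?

5033162

Step forward from the initial values:
v_3 = -22, v_4 = 74, v_5 = -310, v_6 = 1226, v_7 = -4918, v_8 = 19658, v_9 = -78646, v_{10} = 314570, v_{11} = -1258294, v_{12} = 5033162.
(Characteristic roots are 1 and -4.)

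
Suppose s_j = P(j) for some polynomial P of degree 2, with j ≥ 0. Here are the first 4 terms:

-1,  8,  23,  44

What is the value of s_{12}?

503

1st diffs: 9, 15, 21.
2nd diffs: 6, 6 (constant).
So s_j = 3j^2 + 6j - 1.
Evaluating at j = 12 gives s_{12} = 503.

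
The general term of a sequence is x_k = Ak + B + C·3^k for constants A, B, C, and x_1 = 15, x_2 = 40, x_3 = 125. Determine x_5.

At k = 1, 2, 3: A + B + 3C = 15; 2A + B + 9C = 40; 3A + B + 27C = 125.
Subtracting the first from the second: A + 6C = 25.
Subtracting the second from the third: A + 18C = 85.
Solving: C = 5, A = -5, then B = 5.
Therefore x_5 = -25 + 5 + 5·243 = 1195.

1195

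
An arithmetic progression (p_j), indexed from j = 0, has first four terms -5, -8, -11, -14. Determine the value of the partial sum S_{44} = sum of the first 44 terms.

Common difference d = -3.
p_j = -5 + (j - 0)·(-3).
p_{43} = -134; S = 44·(-5 + (-134))/2 = -3058.

-3058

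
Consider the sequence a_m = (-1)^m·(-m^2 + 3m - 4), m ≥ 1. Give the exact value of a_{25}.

(-1)^25 = -1; -m^2 + 3m - 4 at m=25 is -554; so a_{25} = 554.

554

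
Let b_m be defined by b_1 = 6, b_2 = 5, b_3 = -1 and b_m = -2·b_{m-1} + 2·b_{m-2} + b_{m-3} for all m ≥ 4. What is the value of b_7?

Step forward from the initial values:
b_4 = 18; b_5 = -33; b_6 = 101; b_7 = -250.

-250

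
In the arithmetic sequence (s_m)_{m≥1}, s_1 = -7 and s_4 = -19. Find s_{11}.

-47

Common difference d = (-19 - (-7)) / (4 - 1) = -4.
s_m = -7 + (m - 1)·(-4).
s_{11} = -7 + 10·(-4) = -47.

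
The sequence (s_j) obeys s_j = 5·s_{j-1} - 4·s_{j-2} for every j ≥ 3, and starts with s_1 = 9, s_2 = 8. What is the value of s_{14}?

-22369612

Applying the relation repeatedly:
s_3 = 4; s_4 = -12; s_5 = -76; …; s_{11} = -349516; s_{12} = -1398092; s_{13} = -5592396; s_{14} = -22369612.
(Characteristic roots are 4 and 1.)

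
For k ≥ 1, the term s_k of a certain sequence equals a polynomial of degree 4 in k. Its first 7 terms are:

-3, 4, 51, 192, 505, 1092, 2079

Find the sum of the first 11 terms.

1st diffs: 7, 47, 141, 313, 587, 987.
2nd diffs: 40, 94, 172, 274, 400.
3rd diffs: 54, 78, 102, 126.
4th diffs: 24, 24, 24 (constant).
Newton forward-difference form: s_k = -3 + 7·C(k-1,1) + 40·C(k-1,2) + 54·C(k-1,3) + 24·C(k-1,4).
Continuing: 3616, 5877, 9060, 13387.
Summing k = 1..11 (11 terms) gives 35860.

35860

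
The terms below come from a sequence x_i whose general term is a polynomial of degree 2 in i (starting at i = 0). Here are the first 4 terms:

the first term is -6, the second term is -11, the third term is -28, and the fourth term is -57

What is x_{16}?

-1526

1st diffs: -5, -17, -29.
2nd diffs: -12, -12 (constant).
Newton forward-difference form: x_i = -6 + (-5)·C(i,1) + (-12)·C(i,2).
At i = 16: i = 16, so x_{16} = -6 - 80 - 1440 = -1526.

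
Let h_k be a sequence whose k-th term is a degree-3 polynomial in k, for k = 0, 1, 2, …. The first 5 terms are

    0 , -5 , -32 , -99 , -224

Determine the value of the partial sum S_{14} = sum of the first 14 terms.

1st diffs: -5, -27, -67, -125.
2nd diffs: -22, -40, -58.
3rd diffs: -18, -18 (constant).
So h_k = -3k^3 - 2k^2.
Continuing: …, -425, -720, -1127, -1664, …, h_{13} = -6929.
Summing k = 0..13 (14 terms) gives -26481.

-26481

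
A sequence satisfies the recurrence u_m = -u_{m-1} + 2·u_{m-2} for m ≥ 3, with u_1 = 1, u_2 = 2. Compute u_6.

Iterate the recurrence:
u_3 = 0; u_4 = 4; u_5 = -4; u_6 = 12.
(Characteristic roots are 1 and -2.)

12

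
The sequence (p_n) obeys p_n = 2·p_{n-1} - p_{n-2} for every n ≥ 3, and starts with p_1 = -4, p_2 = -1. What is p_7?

Applying the relation repeatedly:
p_3 = 2, p_4 = 5, p_5 = 8, p_6 = 11, p_7 = 14.
(Characteristic roots are 1 and 1.)

14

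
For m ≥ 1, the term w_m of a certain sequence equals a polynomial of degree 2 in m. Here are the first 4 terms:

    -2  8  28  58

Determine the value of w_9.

1st diffs: 10, 20, 30.
2nd diffs: 10, 10 (constant).
Newton forward-difference form: w_m = -2 + 10·C(m-1,1) + 10·C(m-1,2).
At m = 9: m-1 = 8, so w_9 = -2 + 80 + 280 = 358.

358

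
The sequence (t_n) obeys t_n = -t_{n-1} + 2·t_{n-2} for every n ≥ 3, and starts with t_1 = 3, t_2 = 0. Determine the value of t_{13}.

t_3 = 6  t_4 = -6  t_5 = 18  …  t_{10} = -510  t_{11} = 1026  t_{12} = -2046  t_{13} = 4098.
(Characteristic roots are 1 and -2.)

4098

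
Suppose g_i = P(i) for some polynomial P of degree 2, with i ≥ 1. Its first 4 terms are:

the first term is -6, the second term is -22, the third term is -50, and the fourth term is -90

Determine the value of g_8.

1st diffs: -16, -28, -40.
2nd diffs: -12, -12 (constant).
Newton forward-difference form: g_i = -6 + (-16)·C(i-1,1) + (-12)·C(i-1,2).
At i = 8: i-1 = 7, so g_8 = -6 - 112 - 252 = -370.

-370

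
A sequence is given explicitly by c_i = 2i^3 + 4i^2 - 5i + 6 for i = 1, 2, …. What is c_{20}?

c_{20} = 2·20^3 + 4·20^2 - 5·20 + 6 = 17506.

17506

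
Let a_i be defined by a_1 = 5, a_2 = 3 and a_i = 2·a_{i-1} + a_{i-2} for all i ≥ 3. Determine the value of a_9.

Iterate the recurrence:
a_3 = 11; a_4 = 25; a_5 = 61; a_6 = 147; a_7 = 355; a_8 = 857; a_9 = 2069.

2069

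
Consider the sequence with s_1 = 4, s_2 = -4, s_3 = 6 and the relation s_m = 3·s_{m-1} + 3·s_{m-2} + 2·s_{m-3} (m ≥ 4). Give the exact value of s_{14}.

Applying the relation repeatedly:
s_4 = 14, s_5 = 52, s_6 = 210, …, s_{11} = 188500, s_{12} = 735258, s_{13} = 2867926, s_{14} = 11186552.

11186552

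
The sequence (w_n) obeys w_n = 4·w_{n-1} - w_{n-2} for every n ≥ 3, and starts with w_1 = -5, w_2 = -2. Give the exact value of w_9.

Applying the relation repeatedly:
w_3 = -3  w_4 = -10  w_5 = -37  w_6 = -138  w_7 = -515  w_8 = -1922  w_9 = -7173.

-7173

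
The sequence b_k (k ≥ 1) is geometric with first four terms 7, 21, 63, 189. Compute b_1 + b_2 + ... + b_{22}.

Common ratio r = 3.
b_k = 7·3^(k-1).
S = 7·(3^22 - 1)/(3 - 1) = 7·(31381059609 - 1)/(2) = 109833708628.

109833708628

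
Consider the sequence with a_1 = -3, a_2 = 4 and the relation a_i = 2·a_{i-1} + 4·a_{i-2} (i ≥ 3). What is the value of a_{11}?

8192

Step forward from the initial values:
a_3 = -4;  a_4 = 8;  a_5 = 0;  a_6 = 32;  a_7 = 64;  a_8 = 256;  a_9 = 768;  a_{10} = 2560;  a_{11} = 8192.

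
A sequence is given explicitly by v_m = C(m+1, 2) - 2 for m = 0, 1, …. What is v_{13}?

C(14, 2) = 91, so v_{13} = 89.

89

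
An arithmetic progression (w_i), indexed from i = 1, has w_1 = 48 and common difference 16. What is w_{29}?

496

w_i = 48 + (i - 1)·16.
w_{29} = 48 + 28·16 = 496.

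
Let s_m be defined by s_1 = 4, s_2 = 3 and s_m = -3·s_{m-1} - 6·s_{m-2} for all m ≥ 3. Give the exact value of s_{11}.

Compute successive terms:
s_3 = -33; s_4 = 81; s_5 = -45; s_6 = -351; s_7 = 1323; s_8 = -1863; s_9 = -2349; s_{10} = 18225; s_{11} = -40581.

-40581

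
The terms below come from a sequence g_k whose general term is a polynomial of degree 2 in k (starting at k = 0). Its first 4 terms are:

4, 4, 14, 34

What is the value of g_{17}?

1364

1st diffs: 0, 10, 20.
2nd diffs: 10, 10 (constant).
Newton forward-difference form: g_k = 4 + 10·C(k,2).
At k = 17: k = 17, so g_{17} = 4 + 1360 = 1364.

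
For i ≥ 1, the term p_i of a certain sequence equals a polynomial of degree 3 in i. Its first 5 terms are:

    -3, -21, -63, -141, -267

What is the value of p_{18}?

1st diffs: -18, -42, -78, -126.
2nd diffs: -24, -36, -48.
3rd diffs: -12, -12 (constant).
Newton forward-difference form: p_i = -3 + (-18)·C(i-1,1) + (-24)·C(i-1,2) + (-12)·C(i-1,3).
At i = 18: i-1 = 17, so p_{18} = -3 - 306 - 3264 - 8160 = -11733.

-11733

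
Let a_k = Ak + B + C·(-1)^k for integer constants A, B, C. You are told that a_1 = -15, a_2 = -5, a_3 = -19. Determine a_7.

-27

Write the equations: A + B - C = -15; 2A + B + C = -5; 3A + B - C = -19.
Subtracting the first from the second: A + 2C = 10.
Subtracting the second from the third: A - 2C = -14.
Solving: C = 6, A = -2, then B = -7.
Hence a_7 = -2·7 + (-7) + 6·(-1) = -27.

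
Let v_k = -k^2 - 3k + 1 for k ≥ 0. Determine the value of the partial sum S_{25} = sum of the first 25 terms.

Over k = 0..24: Σk = 300, Σk² = 4900.
Total = (-1)·4900 + (-3)·300 + (1)·25 = -5775.

-5775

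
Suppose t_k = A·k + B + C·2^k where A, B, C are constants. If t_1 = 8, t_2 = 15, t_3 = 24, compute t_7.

164

At k = 1, 2, 3: A + B + 2C = 8; 2A + B + 4C = 15; 3A + B + 8C = 24.
Subtracting the first from the second: A + 2C = 7.
Subtracting the second from the third: A + 4C = 9.
Solving: C = 1, A = 5, then B = 1.
Hence t_7 = 5·7 + 1 + 1·128 = 164.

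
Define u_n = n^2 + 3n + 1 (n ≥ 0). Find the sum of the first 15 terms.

1345

Over n = 0..14: Σn = 105, Σn² = 1015.
Total = (1)·1015 + (3)·105 + (1)·15 = 1345.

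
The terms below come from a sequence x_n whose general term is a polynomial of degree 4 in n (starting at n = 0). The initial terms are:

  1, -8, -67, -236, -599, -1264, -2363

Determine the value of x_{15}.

-65444

1st diffs: -9, -59, -169, -363, -665, -1099.
2nd diffs: -50, -110, -194, -302, -434.
3rd diffs: -60, -84, -108, -132.
4th diffs: -24, -24, -24 (constant).
So x_n = -n^4 - 4n^3 - 6n^2 + 2n + 1.
Evaluating at n = 15 gives x_{15} = -65444.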